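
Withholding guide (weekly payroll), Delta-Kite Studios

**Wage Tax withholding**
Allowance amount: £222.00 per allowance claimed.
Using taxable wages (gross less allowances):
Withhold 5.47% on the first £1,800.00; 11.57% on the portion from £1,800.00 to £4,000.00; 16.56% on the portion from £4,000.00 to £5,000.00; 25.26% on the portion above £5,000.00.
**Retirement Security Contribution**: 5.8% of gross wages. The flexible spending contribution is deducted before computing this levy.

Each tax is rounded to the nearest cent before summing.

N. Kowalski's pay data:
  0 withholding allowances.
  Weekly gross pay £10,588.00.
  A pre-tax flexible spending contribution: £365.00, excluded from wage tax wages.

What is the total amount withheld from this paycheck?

Wage Tax: taxable = £10,588.00 − £365.00 = £10,223.00
  £518.60 + 25.26% × (£10,223.00 − £5,000.00) = £518.60 + 25.26% × £5,223.00 = £1,837.93
Retirement Security Contribution: 5.8% × £10,223.00 = £592.93
Total: £1,837.93 + £592.93 = £2,430.86

£2,430.86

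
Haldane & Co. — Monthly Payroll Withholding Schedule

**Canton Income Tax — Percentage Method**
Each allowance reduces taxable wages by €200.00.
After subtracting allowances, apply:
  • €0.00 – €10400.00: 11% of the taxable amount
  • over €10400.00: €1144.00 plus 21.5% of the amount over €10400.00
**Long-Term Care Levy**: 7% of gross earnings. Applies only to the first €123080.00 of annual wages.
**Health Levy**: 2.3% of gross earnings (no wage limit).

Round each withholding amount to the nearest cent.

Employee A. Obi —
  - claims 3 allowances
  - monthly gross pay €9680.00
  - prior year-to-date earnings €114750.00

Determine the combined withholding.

€1804.54

Canton Income Tax: taxable = €9680.00 − 3×€200.00 = €9080.00
  11% × €9080.00 = €998.80
Long-Term Care Levy: cap €123080.00 − YTD €114750.00 = €8330.00 subject; 7% × €8330.00 = €583.10
Health Levy: 2.3% × €9680.00 = €222.64
Total: €998.80 + €583.10 + €222.64 = €1804.54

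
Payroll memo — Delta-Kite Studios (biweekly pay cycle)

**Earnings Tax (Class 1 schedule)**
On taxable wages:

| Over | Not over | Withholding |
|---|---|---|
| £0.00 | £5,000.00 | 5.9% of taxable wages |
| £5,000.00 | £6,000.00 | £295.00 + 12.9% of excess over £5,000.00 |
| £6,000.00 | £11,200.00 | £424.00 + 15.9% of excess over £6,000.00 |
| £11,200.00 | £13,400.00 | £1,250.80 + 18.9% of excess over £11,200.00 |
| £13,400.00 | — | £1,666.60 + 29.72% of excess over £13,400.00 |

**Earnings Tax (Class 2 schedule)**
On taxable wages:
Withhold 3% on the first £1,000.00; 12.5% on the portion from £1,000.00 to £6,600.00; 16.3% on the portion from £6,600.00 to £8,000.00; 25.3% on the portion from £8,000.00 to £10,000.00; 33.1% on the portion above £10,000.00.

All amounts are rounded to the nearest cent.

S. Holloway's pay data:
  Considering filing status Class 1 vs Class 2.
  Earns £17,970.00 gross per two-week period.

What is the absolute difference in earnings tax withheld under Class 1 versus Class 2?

£1,077.47

Earnings Tax (Class 1): taxable = £17,970.00
  £1,666.60 + 29.72% × (£17,970.00 − £13,400.00) = £1,666.60 + 29.72% × £4,570.00 = £3,024.80
Earnings Tax (Class 2): taxable = £17,970.00
  £1,464.20 + 33.1% × (£17,970.00 − £10,000.00) = £1,464.20 + 33.1% × £7,970.00 = £4,102.27
Difference: |£3,024.80 − £4,102.27| = £1,077.47 (higher under Class 2)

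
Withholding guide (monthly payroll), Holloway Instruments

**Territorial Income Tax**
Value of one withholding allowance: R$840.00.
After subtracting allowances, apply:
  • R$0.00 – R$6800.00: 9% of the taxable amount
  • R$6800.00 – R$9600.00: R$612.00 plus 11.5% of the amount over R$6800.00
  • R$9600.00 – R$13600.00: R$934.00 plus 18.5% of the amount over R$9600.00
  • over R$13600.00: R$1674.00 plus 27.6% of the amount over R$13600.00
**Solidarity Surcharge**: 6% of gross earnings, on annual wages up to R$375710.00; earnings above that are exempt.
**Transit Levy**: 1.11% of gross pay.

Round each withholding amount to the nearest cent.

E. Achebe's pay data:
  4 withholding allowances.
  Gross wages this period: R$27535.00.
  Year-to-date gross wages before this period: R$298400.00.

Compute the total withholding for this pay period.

Territorial Income Tax: taxable = R$27535.00 − 4×R$840.00 = R$24175.00
  R$1674.00 + 27.6% × (R$24175.00 − R$13600.00) = R$1674.00 + 27.6% × R$10575.00 = R$4592.70
Solidarity Surcharge: 6% × R$27535.00 = R$1652.10
Transit Levy: 1.11% × R$27535.00 = R$305.64
Total: R$4592.70 + R$1652.10 + R$305.64 = R$6550.44

R$6550.44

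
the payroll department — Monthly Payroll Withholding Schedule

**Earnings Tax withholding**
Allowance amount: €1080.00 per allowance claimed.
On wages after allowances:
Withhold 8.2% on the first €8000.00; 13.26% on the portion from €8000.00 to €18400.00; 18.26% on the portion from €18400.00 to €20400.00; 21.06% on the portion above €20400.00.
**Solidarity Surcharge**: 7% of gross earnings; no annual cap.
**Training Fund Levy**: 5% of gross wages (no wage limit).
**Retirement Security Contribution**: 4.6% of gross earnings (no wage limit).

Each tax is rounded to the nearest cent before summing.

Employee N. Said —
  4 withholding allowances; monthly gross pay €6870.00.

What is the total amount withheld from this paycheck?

Earnings Tax: taxable = €6870.00 − 4×€1080.00 = €2550.00
  8.2% × €2550.00 = €209.10
Solidarity Surcharge: 7% × €6870.00 = €480.90
Training Fund Levy: 5% × €6870.00 = €343.50
Retirement Security Contribution: 4.6% × €6870.00 = €316.02
Total: €209.10 + €480.90 + €343.50 + €316.02 = €1349.52

€1349.52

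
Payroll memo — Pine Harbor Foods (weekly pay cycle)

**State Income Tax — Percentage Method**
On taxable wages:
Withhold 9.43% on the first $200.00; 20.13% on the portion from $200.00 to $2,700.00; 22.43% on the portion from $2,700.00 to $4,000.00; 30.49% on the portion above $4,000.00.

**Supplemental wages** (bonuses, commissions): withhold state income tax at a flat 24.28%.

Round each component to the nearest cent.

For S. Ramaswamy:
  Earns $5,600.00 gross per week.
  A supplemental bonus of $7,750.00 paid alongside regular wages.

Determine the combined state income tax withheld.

$3,183.24

State Income Tax: taxable = $5,600.00
  $813.70 + 30.49% × ($5,600.00 − $4,000.00) = $813.70 + 30.49% × $1,600.00 = $1,301.54
Supplemental (24.28% flat on bonus): 24.28% × $7,750.00 = $1,881.70
Total state income tax: $1,301.54 + $1,881.70 = $3,183.24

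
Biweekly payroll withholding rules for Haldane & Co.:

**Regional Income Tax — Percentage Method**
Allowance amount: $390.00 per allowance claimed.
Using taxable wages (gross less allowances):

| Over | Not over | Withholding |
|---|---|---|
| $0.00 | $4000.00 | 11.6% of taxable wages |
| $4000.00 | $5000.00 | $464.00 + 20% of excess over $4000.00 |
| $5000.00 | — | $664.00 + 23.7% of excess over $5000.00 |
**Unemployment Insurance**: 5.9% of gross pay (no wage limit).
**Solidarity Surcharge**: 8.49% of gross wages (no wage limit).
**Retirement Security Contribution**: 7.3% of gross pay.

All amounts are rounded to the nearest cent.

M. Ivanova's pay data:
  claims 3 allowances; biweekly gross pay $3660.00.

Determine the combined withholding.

$1082.69

Regional Income Tax: taxable = $3660.00 − 3×$390.00 = $2490.00
  11.6% × $2490.00 = $288.84
Unemployment Insurance: 5.9% × $3660.00 = $215.94
Solidarity Surcharge: 8.49% × $3660.00 = $310.73
Retirement Security Contribution: 7.3% × $3660.00 = $267.18
Total: $288.84 + $215.94 + $310.73 + $267.18 = $1082.69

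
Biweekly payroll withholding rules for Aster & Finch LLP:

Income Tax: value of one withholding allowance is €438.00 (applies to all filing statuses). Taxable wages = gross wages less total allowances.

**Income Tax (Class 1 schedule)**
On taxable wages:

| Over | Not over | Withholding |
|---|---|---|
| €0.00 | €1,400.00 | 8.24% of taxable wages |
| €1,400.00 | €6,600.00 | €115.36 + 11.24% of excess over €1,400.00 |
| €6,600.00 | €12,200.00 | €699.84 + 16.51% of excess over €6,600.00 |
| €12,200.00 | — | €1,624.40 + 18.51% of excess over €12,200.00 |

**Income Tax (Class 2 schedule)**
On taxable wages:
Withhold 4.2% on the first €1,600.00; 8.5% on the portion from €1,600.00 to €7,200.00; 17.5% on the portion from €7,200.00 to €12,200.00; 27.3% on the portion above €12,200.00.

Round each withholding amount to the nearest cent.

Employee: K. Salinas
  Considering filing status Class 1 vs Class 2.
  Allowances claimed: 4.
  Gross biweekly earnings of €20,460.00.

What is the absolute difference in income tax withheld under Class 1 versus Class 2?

Income Tax (Class 1): taxable = €20,460.00 − 4×€438.00 = €18,708.00
  €1,624.40 + 18.51% × (€18,708.00 − €12,200.00) = €1,624.40 + 18.51% × €6,508.00 = €2,829.03
Income Tax (Class 2): taxable = €20,460.00 − 4×€438.00 = €18,708.00
  €1,418.20 + 27.3% × (€18,708.00 − €12,200.00) = €1,418.20 + 27.3% × €6,508.00 = €3,194.88
Difference: |€2,829.03 − €3,194.88| = €365.85 (higher under Class 2)

€365.85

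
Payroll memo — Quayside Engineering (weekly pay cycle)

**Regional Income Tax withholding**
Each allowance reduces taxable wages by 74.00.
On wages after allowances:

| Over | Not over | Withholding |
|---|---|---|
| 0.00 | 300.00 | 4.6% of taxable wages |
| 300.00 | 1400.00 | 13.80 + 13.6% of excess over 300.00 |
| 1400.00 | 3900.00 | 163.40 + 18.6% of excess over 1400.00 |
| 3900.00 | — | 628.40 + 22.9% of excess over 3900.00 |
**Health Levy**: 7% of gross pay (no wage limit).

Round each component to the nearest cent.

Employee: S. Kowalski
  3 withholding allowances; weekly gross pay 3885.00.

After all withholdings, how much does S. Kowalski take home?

3028.73

Regional Income Tax: taxable = 3885.00 − 3×74.00 = 3663.00
  163.40 + 18.6% × (3663.00 − 1400.00) = 163.40 + 18.6% × 2263.00 = 584.32
Health Levy: 7% × 3885.00 = 271.95
Total withheld: 584.32 + 271.95 = 856.27
Net pay: 3885.00 − 856.27 = 3028.73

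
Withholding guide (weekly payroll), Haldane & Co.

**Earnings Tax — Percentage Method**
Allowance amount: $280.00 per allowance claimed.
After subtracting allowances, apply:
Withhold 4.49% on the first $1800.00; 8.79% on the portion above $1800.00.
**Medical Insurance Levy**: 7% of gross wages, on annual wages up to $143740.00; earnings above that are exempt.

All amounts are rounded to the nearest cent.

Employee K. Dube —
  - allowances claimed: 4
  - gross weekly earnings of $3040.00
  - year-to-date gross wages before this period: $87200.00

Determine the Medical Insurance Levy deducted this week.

Medical Insurance Levy: 7% × $3040.00 = $212.80

$212.80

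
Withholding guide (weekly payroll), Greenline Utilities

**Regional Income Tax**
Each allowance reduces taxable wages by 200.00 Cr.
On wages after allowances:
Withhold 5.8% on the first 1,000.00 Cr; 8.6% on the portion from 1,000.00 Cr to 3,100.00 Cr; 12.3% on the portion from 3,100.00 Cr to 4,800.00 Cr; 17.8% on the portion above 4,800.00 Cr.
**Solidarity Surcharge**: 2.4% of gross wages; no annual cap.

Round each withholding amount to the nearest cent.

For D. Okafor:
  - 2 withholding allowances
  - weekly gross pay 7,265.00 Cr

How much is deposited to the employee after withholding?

Regional Income Tax: taxable = 7,265.00 Cr − 2×200.00 Cr = 6,865.00 Cr
  447.70 Cr + 17.8% × (6,865.00 Cr − 4,800.00 Cr) = 447.70 Cr + 17.8% × 2,065.00 Cr = 815.27 Cr
Solidarity Surcharge: 2.4% × 7,265.00 Cr = 174.36 Cr
Total withheld: 815.27 Cr + 174.36 Cr = 989.63 Cr
Net pay: 7,265.00 Cr − 989.63 Cr = 6,275.37 Cr

6,275.37 Cr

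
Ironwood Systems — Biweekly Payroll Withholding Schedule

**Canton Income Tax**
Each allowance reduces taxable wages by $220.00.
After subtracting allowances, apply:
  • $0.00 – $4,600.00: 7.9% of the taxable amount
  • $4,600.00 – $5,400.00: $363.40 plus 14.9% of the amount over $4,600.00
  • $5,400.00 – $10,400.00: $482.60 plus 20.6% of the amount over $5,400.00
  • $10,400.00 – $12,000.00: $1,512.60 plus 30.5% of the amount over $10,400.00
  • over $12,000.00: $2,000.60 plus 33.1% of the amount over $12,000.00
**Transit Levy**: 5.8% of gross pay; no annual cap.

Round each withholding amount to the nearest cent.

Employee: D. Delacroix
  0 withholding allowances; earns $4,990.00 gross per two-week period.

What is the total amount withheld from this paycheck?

$710.93

Canton Income Tax: taxable = $4,990.00
  $363.40 + 14.9% × ($4,990.00 − $4,600.00) = $363.40 + 14.9% × $390.00 = $421.51
Transit Levy: 5.8% × $4,990.00 = $289.42
Total: $421.51 + $289.42 = $710.93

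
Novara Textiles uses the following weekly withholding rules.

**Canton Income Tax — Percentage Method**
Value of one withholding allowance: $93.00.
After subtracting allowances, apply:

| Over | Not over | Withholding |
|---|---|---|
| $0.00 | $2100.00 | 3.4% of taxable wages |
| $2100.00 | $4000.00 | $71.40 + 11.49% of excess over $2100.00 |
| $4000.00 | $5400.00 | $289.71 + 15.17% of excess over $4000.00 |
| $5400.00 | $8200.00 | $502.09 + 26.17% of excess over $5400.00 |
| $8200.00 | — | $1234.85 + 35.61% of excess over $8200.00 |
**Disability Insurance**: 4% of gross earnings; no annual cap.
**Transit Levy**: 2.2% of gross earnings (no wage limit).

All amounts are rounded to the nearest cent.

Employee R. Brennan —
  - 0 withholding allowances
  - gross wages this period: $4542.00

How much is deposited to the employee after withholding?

$3888.47

Canton Income Tax: taxable = $4542.00
  $289.71 + 15.17% × ($4542.00 − $4000.00) = $289.71 + 15.17% × $542.00 = $371.93
Disability Insurance: 4% × $4542.00 = $181.68
Transit Levy: 2.2% × $4542.00 = $99.92
Total withheld: $371.93 + $181.68 + $99.92 = $653.53
Net pay: $4542.00 − $653.53 = $3888.47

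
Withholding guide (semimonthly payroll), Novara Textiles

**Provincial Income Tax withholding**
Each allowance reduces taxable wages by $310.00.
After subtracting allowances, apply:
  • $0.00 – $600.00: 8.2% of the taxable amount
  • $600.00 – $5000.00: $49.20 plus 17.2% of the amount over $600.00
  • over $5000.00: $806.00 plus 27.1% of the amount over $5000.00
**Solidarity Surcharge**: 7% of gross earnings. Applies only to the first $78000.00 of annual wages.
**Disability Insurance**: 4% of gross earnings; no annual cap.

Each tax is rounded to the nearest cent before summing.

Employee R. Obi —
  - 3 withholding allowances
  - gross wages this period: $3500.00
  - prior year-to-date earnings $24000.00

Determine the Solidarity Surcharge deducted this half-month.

Solidarity Surcharge: 7% × $3500.00 = $245.00

$245.00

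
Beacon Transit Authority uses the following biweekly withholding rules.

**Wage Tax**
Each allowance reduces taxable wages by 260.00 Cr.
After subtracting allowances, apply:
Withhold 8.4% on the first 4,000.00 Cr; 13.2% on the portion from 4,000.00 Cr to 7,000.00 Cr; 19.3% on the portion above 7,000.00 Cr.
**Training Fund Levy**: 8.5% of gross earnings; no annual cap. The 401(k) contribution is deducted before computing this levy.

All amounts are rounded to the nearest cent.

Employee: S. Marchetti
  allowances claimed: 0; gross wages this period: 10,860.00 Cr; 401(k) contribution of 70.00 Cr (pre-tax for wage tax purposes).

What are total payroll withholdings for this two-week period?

Wage Tax: taxable = 10,860.00 Cr − 70.00 Cr = 10,790.00 Cr
  732.00 Cr + 19.3% × (10,790.00 Cr − 7,000.00 Cr) = 732.00 Cr + 19.3% × 3,790.00 Cr = 1,463.47 Cr
Training Fund Levy: 8.5% × 10,790.00 Cr = 917.15 Cr
Total: 1,463.47 Cr + 917.15 Cr = 2,380.62 Cr

2,380.62 Cr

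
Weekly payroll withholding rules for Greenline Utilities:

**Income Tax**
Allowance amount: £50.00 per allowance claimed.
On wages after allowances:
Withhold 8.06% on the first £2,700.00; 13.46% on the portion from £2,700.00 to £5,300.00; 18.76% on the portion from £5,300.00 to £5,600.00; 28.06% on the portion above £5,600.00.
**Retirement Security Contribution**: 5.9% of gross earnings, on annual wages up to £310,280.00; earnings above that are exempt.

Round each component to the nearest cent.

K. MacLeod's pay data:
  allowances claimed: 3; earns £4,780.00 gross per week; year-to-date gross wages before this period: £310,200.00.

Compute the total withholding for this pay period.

Income Tax: taxable = £4,780.00 − 3×£50.00 = £4,630.00
  £217.62 + 13.46% × (£4,630.00 − £2,700.00) = £217.62 + 13.46% × £1,930.00 = £477.40
Retirement Security Contribution: cap £310,280.00 − YTD £310,200.00 = £80.00 subject; 5.9% × £80.00 = £4.72
Total: £477.40 + £4.72 = £482.12

£482.12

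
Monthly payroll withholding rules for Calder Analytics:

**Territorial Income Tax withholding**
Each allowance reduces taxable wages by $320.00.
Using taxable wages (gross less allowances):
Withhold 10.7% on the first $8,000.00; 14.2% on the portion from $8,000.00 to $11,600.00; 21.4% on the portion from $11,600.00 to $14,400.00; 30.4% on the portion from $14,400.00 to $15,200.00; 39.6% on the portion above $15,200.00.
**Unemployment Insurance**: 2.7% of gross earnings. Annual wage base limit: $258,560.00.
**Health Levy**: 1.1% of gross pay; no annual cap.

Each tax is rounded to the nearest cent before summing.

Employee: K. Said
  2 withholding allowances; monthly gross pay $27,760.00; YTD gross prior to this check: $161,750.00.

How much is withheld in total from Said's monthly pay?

Territorial Income Tax: taxable = $27,760.00 − 2×$320.00 = $27,120.00
  $2,209.60 + 39.6% × ($27,120.00 − $15,200.00) = $2,209.60 + 39.6% × $11,920.00 = $6,929.92
Unemployment Insurance: 2.7% × $27,760.00 = $749.52
Health Levy: 1.1% × $27,760.00 = $305.36
Total: $6,929.92 + $749.52 + $305.36 = $7,984.80

$7,984.80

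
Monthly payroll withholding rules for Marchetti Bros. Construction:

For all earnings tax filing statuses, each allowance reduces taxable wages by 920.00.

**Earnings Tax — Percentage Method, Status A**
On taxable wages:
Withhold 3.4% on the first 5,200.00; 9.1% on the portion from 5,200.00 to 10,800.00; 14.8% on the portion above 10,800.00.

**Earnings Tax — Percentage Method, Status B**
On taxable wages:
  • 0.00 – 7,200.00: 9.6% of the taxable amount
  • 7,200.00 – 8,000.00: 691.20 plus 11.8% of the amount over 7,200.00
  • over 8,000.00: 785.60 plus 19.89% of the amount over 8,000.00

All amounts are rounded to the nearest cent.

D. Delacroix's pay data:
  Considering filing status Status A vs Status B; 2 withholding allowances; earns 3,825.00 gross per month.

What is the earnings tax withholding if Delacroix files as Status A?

67.49

Earnings Tax (Status A): taxable = 3,825.00 − 2×920.00 = 1,985.00
  3.4% × 1,985.00 = 67.49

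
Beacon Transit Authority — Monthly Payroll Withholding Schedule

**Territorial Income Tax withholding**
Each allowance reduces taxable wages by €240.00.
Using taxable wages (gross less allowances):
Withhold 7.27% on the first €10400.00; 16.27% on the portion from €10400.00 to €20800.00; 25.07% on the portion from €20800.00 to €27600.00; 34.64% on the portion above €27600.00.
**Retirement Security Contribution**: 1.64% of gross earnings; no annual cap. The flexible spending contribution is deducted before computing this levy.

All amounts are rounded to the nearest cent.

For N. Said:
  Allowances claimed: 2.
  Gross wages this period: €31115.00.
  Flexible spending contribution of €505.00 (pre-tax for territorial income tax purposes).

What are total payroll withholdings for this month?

Territorial Income Tax: taxable = €31115.00 − €505.00 − 2×€240.00 = €30130.00
  €4152.92 + 34.64% × (€30130.00 − €27600.00) = €4152.92 + 34.64% × €2530.00 = €5029.31
Retirement Security Contribution: 1.64% × €30610.00 = €502.00
Total: €5029.31 + €502.00 = €5531.31

€5531.31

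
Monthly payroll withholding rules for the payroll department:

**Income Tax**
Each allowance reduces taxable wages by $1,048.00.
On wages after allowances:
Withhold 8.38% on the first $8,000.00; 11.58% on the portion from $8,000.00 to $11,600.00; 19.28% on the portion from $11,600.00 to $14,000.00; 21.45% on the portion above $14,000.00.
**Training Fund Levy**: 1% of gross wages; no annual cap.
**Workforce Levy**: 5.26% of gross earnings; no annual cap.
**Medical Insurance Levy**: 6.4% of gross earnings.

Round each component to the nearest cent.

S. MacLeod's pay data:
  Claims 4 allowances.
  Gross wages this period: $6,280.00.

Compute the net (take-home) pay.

Income Tax: taxable = $6,280.00 − 4×$1,048.00 = $2,088.00
  8.38% × $2,088.00 = $174.97
Training Fund Levy: 1% × $6,280.00 = $62.80
Workforce Levy: 5.26% × $6,280.00 = $330.33
Medical Insurance Levy: 6.4% × $6,280.00 = $401.92
Total withheld: $174.97 + $62.80 + $330.33 + $401.92 = $970.02
Net pay: $6,280.00 − $970.02 = $5,309.98

$5,309.98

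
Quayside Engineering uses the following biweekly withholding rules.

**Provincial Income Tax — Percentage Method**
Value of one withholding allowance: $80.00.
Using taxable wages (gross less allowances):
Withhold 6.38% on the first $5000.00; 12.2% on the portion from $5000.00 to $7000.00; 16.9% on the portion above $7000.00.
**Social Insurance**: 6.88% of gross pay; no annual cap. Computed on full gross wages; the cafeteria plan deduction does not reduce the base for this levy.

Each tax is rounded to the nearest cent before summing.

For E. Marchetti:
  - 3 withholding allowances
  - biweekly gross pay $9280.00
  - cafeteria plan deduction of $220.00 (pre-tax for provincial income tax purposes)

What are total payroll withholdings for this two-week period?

Provincial Income Tax: taxable = $9280.00 − $220.00 − 3×$80.00 = $8820.00
  $563.00 + 16.9% × ($8820.00 − $7000.00) = $563.00 + 16.9% × $1820.00 = $870.58
Social Insurance: 6.88% × $9280.00 = $638.46
Total: $870.58 + $638.46 = $1509.04

$1509.04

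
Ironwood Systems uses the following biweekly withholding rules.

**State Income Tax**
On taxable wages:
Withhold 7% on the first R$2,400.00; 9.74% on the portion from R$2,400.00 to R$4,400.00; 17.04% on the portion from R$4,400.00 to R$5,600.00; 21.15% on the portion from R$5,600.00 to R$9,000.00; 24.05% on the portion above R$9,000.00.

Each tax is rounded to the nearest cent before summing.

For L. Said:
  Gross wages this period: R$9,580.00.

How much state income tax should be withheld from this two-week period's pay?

R$1,425.87

State Income Tax: taxable = R$9,580.00
  R$1,286.38 + 24.05% × (R$9,580.00 − R$9,000.00) = R$1,286.38 + 24.05% × R$580.00 = R$1,425.87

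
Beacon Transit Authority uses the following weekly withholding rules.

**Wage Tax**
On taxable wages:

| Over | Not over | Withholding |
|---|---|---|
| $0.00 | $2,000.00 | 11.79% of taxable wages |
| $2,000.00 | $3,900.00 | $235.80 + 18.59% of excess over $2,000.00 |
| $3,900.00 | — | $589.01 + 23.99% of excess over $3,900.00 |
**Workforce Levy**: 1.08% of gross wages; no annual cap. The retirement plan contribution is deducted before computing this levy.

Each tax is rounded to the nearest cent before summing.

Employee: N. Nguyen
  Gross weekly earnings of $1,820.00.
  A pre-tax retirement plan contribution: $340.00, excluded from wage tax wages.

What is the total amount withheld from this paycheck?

Wage Tax: taxable = $1,820.00 − $340.00 = $1,480.00
  11.79% × $1,480.00 = $174.49
Workforce Levy: 1.08% × $1,480.00 = $15.98
Total: $174.49 + $15.98 = $190.47

$190.47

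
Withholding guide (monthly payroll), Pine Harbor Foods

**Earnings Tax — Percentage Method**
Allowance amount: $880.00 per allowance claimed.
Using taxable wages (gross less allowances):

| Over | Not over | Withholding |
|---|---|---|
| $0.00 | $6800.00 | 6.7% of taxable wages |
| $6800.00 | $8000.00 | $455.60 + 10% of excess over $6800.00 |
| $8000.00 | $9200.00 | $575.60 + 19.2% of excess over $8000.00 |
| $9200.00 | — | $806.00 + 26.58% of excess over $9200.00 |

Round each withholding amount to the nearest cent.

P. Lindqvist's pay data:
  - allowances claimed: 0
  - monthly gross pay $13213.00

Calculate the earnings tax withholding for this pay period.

$1872.66

Earnings Tax: taxable = $13213.00
  $806.00 + 26.58% × ($13213.00 − $9200.00) = $806.00 + 26.58% × $4013.00 = $1872.66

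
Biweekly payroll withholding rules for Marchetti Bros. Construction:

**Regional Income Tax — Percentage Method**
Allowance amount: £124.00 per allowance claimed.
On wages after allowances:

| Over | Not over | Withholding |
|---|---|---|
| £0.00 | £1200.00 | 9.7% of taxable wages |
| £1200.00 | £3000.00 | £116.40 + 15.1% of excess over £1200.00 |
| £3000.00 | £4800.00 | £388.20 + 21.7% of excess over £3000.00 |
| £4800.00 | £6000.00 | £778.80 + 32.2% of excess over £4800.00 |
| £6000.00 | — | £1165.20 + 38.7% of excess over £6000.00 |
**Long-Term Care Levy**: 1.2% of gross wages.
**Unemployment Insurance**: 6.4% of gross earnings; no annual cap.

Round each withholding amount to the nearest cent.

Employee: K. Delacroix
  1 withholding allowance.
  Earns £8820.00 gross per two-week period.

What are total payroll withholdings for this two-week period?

£2878.87

Regional Income Tax: taxable = £8820.00 − 1×£124.00 = £8696.00
  £1165.20 + 38.7% × (£8696.00 − £6000.00) = £1165.20 + 38.7% × £2696.00 = £2208.55
Long-Term Care Levy: 1.2% × £8820.00 = £105.84
Unemployment Insurance: 6.4% × £8820.00 = £564.48
Total: £2208.55 + £105.84 + £564.48 = £2878.87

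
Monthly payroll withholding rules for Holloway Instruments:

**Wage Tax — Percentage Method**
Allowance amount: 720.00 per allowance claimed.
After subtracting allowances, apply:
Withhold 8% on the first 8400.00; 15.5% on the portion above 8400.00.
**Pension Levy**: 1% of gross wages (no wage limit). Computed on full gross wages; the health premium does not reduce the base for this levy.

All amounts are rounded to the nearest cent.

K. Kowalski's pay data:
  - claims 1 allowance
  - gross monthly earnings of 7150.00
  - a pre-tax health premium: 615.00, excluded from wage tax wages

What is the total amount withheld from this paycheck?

536.70

Wage Tax: taxable = 7150.00 − 615.00 − 1×720.00 = 5815.00
  8% × 5815.00 = 465.20
Pension Levy: 1% × 7150.00 = 71.50
Total: 465.20 + 71.50 = 536.70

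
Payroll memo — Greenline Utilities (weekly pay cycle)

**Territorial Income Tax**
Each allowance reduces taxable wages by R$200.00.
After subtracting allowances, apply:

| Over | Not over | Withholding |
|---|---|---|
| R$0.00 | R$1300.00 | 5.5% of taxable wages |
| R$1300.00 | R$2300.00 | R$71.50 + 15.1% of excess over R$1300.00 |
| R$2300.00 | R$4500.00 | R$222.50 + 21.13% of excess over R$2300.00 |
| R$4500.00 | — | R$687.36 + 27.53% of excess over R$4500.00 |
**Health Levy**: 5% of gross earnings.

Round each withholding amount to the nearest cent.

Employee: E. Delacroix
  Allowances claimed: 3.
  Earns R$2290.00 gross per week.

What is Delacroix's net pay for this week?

Territorial Income Tax: taxable = R$2290.00 − 3×R$200.00 = R$1690.00
  R$71.50 + 15.1% × (R$1690.00 − R$1300.00) = R$71.50 + 15.1% × R$390.00 = R$130.39
Health Levy: 5% × R$2290.00 = R$114.50
Total withheld: R$130.39 + R$114.50 = R$244.89
Net pay: R$2290.00 − R$244.89 = R$2045.11

R$2045.11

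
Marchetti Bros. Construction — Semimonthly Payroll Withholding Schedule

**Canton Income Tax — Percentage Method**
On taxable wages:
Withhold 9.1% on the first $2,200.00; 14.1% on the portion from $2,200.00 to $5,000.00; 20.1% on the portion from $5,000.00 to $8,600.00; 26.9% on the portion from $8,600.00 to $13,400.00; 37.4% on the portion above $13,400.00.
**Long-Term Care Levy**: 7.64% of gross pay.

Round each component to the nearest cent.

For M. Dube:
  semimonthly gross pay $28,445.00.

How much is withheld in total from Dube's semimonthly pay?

Canton Income Tax: taxable = $28,445.00
  $2,609.80 + 37.4% × ($28,445.00 − $13,400.00) = $2,609.80 + 37.4% × $15,045.00 = $8,236.63
Long-Term Care Levy: 7.64% × $28,445.00 = $2,173.20
Total: $8,236.63 + $2,173.20 = $10,409.83

$10,409.83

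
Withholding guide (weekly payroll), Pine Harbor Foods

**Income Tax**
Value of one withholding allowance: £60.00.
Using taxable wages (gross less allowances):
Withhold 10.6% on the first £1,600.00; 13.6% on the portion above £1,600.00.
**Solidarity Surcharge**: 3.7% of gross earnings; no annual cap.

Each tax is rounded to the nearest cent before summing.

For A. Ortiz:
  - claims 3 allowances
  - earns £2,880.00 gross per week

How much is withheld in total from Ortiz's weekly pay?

£425.76

Income Tax: taxable = £2,880.00 − 3×£60.00 = £2,700.00
  £169.60 + 13.6% × (£2,700.00 − £1,600.00) = £169.60 + 13.6% × £1,100.00 = £319.20
Solidarity Surcharge: 3.7% × £2,880.00 = £106.56
Total: £319.20 + £106.56 = £425.76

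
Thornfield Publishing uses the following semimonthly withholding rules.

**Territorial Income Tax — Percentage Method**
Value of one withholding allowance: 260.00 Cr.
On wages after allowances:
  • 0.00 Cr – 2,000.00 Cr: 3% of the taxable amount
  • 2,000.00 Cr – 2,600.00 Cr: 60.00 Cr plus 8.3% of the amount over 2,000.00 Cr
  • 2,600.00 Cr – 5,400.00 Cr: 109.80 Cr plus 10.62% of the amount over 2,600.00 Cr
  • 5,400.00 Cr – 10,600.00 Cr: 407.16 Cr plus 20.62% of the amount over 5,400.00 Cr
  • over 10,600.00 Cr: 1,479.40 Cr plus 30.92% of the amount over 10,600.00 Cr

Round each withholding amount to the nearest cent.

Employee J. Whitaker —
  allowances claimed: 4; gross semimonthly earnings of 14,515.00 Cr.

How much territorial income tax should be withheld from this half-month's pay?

2,368.35 Cr

Territorial Income Tax: taxable = 14,515.00 Cr − 4×260.00 Cr = 13,475.00 Cr
  1,479.40 Cr + 30.92% × (13,475.00 Cr − 10,600.00 Cr) = 1,479.40 Cr + 30.92% × 2,875.00 Cr = 2,368.35 Cr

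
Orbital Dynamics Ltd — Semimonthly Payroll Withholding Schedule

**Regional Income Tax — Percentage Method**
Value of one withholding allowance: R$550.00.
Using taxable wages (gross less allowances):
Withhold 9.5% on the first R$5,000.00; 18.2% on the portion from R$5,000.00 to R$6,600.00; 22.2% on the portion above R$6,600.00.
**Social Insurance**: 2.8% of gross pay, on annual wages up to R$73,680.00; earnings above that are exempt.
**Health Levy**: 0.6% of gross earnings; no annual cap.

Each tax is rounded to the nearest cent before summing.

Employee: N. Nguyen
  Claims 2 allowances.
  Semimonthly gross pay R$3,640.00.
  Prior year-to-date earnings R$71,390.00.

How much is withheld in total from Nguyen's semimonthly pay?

R$327.26

Regional Income Tax: taxable = R$3,640.00 − 2×R$550.00 = R$2,540.00
  9.5% × R$2,540.00 = R$241.30
Social Insurance: cap R$73,680.00 − YTD R$71,390.00 = R$2,290.00 subject; 2.8% × R$2,290.00 = R$64.12
Health Levy: 0.6% × R$3,640.00 = R$21.84
Total: R$241.30 + R$64.12 + R$21.84 = R$327.26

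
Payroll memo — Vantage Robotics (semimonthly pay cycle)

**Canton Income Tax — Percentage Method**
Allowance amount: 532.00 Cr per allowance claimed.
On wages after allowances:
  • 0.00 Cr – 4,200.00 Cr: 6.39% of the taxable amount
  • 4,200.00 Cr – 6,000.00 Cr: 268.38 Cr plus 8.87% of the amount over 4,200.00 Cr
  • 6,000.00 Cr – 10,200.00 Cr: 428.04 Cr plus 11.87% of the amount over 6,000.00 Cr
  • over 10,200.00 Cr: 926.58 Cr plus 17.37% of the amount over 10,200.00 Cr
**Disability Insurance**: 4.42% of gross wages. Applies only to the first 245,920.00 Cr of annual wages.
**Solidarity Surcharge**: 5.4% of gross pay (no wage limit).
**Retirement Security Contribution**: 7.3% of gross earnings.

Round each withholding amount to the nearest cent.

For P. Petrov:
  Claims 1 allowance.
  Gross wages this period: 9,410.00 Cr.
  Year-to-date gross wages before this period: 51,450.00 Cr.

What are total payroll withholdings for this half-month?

2,380.65 Cr

Canton Income Tax: taxable = 9,410.00 Cr − 1×532.00 Cr = 8,878.00 Cr
  428.04 Cr + 11.87% × (8,878.00 Cr − 6,000.00 Cr) = 428.04 Cr + 11.87% × 2,878.00 Cr = 769.66 Cr
Disability Insurance: 4.42% × 9,410.00 Cr = 415.92 Cr
Solidarity Surcharge: 5.4% × 9,410.00 Cr = 508.14 Cr
Retirement Security Contribution: 7.3% × 9,410.00 Cr = 686.93 Cr
Total: 769.66 Cr + 415.92 Cr + 508.14 Cr + 686.93 Cr = 2,380.65 Cr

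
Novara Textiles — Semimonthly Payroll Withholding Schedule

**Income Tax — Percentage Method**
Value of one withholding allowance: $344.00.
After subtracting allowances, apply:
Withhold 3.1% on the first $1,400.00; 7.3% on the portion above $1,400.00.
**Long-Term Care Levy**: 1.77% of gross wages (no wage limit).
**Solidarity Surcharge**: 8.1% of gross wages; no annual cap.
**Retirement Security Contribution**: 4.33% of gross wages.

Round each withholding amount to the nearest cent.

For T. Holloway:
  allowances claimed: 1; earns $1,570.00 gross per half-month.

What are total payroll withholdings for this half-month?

Income Tax: taxable = $1,570.00 − 1×$344.00 = $1,226.00
  3.1% × $1,226.00 = $38.01
Long-Term Care Levy: 1.77% × $1,570.00 = $27.79
Solidarity Surcharge: 8.1% × $1,570.00 = $127.17
Retirement Security Contribution: 4.33% × $1,570.00 = $67.98
Total: $38.01 + $27.79 + $127.17 + $67.98 = $260.95

$260.95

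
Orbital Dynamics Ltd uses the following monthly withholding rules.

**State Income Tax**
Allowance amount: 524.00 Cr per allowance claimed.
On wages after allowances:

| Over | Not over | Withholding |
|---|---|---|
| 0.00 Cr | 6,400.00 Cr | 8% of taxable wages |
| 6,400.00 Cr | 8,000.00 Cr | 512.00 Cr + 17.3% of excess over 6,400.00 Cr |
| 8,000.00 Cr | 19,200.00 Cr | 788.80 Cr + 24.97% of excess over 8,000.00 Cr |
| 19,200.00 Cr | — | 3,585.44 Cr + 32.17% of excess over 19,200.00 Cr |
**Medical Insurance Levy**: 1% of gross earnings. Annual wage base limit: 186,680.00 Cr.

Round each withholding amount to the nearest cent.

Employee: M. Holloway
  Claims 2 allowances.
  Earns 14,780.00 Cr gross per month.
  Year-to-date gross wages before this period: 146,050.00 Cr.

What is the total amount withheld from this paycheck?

State Income Tax: taxable = 14,780.00 Cr − 2×524.00 Cr = 13,732.00 Cr
  788.80 Cr + 24.97% × (13,732.00 Cr − 8,000.00 Cr) = 788.80 Cr + 24.97% × 5,732.00 Cr = 2,220.08 Cr
Medical Insurance Levy: 1% × 14,780.00 Cr = 147.80 Cr
Total: 2,220.08 Cr + 147.80 Cr = 2,367.88 Cr

2,367.88 Cr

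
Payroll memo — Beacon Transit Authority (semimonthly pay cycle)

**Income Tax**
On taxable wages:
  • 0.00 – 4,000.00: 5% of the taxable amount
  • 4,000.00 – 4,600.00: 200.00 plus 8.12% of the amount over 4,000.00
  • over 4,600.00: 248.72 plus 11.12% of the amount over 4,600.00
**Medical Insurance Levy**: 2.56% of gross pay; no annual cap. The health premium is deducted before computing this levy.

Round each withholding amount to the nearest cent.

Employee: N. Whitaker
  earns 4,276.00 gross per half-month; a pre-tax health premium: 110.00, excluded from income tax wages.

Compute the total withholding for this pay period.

Income Tax: taxable = 4,276.00 − 110.00 = 4,166.00
  200.00 + 8.12% × (4,166.00 − 4,000.00) = 200.00 + 8.12% × 166.00 = 213.48
Medical Insurance Levy: 2.56% × 4,166.00 = 106.65
Total: 213.48 + 106.65 = 320.13

320.13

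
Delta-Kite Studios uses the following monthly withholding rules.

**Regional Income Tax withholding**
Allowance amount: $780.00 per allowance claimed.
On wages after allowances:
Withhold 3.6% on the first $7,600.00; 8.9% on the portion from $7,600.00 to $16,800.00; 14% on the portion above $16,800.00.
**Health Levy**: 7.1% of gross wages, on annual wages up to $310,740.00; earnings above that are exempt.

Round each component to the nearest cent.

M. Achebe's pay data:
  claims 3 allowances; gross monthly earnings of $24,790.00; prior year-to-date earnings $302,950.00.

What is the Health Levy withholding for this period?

$553.09

Health Levy: cap $310,740.00 − YTD $302,950.00 = $7,790.00 subject; 7.1% × $7,790.00 = $553.09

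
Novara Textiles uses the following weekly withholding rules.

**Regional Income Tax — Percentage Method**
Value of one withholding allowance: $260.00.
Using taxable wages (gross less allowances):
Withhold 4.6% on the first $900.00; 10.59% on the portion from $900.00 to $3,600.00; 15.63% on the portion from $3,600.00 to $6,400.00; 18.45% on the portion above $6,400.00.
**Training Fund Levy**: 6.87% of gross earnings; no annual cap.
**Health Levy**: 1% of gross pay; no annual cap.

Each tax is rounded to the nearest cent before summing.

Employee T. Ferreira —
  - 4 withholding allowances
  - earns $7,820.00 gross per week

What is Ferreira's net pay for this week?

$6,369.49

Regional Income Tax: taxable = $7,820.00 − 4×$260.00 = $6,780.00
  $764.97 + 18.45% × ($6,780.00 − $6,400.00) = $764.97 + 18.45% × $380.00 = $835.08
Training Fund Levy: 6.87% × $7,820.00 = $537.23
Health Levy: 1% × $7,820.00 = $78.20
Total withheld: $835.08 + $537.23 + $78.20 = $1,450.51
Net pay: $7,820.00 − $1,450.51 = $6,369.49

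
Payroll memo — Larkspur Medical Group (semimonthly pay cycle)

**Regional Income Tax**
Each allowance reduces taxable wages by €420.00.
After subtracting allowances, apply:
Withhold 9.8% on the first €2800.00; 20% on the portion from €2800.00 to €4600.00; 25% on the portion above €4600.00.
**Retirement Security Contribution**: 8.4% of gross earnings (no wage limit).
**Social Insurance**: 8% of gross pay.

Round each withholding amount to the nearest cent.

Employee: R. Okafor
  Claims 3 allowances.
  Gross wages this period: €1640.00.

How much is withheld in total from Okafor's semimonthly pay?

Regional Income Tax: taxable = €1640.00 − 3×€420.00 = €380.00
  9.8% × €380.00 = €37.24
Retirement Security Contribution: 8.4% × €1640.00 = €137.76
Social Insurance: 8% × €1640.00 = €131.20
Total: €37.24 + €137.76 + €131.20 = €306.20

€306.20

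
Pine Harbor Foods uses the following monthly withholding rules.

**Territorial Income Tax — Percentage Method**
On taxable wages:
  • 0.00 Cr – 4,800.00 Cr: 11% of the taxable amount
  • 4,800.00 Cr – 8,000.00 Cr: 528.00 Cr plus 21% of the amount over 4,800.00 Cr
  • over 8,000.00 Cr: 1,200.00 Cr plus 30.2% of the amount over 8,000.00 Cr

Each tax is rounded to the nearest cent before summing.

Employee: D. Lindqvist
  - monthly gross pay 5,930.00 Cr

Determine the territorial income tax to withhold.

Territorial Income Tax: taxable = 5,930.00 Cr
  528.00 Cr + 21% × (5,930.00 Cr − 4,800.00 Cr) = 528.00 Cr + 21% × 1,130.00 Cr = 765.30 Cr

765.30 Cr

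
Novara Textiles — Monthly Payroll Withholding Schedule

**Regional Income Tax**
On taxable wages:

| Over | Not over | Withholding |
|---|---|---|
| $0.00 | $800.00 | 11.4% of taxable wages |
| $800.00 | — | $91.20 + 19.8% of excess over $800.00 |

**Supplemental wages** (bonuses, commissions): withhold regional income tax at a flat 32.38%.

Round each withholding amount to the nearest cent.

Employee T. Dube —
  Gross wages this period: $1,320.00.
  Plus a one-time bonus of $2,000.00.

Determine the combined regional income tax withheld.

$841.76

Regional Income Tax: taxable = $1,320.00
  $91.20 + 19.8% × ($1,320.00 − $800.00) = $91.20 + 19.8% × $520.00 = $194.16
Supplemental (32.38% flat on bonus): 32.38% × $2,000.00 = $647.60
Total regional income tax: $194.16 + $647.60 = $841.76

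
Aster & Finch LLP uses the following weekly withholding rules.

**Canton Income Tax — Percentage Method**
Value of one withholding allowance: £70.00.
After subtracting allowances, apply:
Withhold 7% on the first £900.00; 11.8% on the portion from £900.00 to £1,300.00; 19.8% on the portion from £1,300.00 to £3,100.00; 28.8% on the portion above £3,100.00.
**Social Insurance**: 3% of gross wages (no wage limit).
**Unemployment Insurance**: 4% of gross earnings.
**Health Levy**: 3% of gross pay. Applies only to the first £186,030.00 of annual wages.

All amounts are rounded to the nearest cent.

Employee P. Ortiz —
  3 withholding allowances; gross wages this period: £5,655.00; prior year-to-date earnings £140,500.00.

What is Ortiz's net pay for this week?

Canton Income Tax: taxable = £5,655.00 − 3×£70.00 = £5,445.00
  £466.60 + 28.8% × (£5,445.00 − £3,100.00) = £466.60 + 28.8% × £2,345.00 = £1,141.96
Social Insurance: 3% × £5,655.00 = £169.65
Unemployment Insurance: 4% × £5,655.00 = £226.20
Health Levy: 3% × £5,655.00 = £169.65
Total withheld: £1,141.96 + £169.65 + £226.20 + £169.65 = £1,707.46
Net pay: £5,655.00 − £1,707.46 = £3,947.54

£3,947.54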